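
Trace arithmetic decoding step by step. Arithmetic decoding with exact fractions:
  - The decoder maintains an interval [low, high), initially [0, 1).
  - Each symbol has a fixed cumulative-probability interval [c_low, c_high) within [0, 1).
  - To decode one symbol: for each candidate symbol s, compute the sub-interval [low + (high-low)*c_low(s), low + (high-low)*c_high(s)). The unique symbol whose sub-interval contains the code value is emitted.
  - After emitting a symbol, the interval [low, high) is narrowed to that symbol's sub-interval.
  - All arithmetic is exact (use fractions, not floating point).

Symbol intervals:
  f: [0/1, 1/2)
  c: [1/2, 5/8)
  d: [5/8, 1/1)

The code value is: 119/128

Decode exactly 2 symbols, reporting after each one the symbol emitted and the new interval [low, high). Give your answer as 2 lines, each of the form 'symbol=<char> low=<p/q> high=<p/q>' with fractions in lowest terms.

Step 1: interval [0/1, 1/1), width = 1/1 - 0/1 = 1/1
  'f': [0/1 + 1/1*0/1, 0/1 + 1/1*1/2) = [0/1, 1/2)
  'c': [0/1 + 1/1*1/2, 0/1 + 1/1*5/8) = [1/2, 5/8)
  'd': [0/1 + 1/1*5/8, 0/1 + 1/1*1/1) = [5/8, 1/1) <- contains code 119/128
  emit 'd', narrow to [5/8, 1/1)
Step 2: interval [5/8, 1/1), width = 1/1 - 5/8 = 3/8
  'f': [5/8 + 3/8*0/1, 5/8 + 3/8*1/2) = [5/8, 13/16)
  'c': [5/8 + 3/8*1/2, 5/8 + 3/8*5/8) = [13/16, 55/64)
  'd': [5/8 + 3/8*5/8, 5/8 + 3/8*1/1) = [55/64, 1/1) <- contains code 119/128
  emit 'd', narrow to [55/64, 1/1)

Answer: symbol=d low=5/8 high=1/1
symbol=d low=55/64 high=1/1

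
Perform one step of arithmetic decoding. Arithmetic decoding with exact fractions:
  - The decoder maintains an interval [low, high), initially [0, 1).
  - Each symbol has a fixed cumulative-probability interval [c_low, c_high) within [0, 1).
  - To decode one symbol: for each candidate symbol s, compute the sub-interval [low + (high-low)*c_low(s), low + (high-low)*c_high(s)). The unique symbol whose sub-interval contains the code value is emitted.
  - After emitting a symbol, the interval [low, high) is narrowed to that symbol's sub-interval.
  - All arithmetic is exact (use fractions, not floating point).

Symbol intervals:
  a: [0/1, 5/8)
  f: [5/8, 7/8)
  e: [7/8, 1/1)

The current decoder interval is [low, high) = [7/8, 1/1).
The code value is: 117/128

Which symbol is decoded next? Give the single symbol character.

Answer: a

Derivation:
Interval width = high − low = 1/1 − 7/8 = 1/8
Scaled code = (code − low) / width = (117/128 − 7/8) / 1/8 = 5/16
  a: [0/1, 5/8) ← scaled code falls here ✓
  f: [5/8, 7/8) 
  e: [7/8, 1/1) 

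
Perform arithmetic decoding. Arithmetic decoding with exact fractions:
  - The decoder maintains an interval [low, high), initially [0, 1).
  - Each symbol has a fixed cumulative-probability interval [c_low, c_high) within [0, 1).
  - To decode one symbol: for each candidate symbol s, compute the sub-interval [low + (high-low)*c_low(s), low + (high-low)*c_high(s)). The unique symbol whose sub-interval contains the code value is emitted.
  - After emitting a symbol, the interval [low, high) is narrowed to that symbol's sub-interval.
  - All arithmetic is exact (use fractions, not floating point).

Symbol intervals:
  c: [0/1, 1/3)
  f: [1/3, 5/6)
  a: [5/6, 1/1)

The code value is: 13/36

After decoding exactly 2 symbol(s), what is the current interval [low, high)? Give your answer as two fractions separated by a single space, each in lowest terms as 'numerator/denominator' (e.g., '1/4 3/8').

Answer: 1/3 1/2

Derivation:
Step 1: interval [0/1, 1/1), width = 1/1 - 0/1 = 1/1
  'c': [0/1 + 1/1*0/1, 0/1 + 1/1*1/3) = [0/1, 1/3)
  'f': [0/1 + 1/1*1/3, 0/1 + 1/1*5/6) = [1/3, 5/6) <- contains code 13/36
  'a': [0/1 + 1/1*5/6, 0/1 + 1/1*1/1) = [5/6, 1/1)
  emit 'f', narrow to [1/3, 5/6)
Step 2: interval [1/3, 5/6), width = 5/6 - 1/3 = 1/2
  'c': [1/3 + 1/2*0/1, 1/3 + 1/2*1/3) = [1/3, 1/2) <- contains code 13/36
  'f': [1/3 + 1/2*1/3, 1/3 + 1/2*5/6) = [1/2, 3/4)
  'a': [1/3 + 1/2*5/6, 1/3 + 1/2*1/1) = [3/4, 5/6)
  emit 'c', narrow to [1/3, 1/2)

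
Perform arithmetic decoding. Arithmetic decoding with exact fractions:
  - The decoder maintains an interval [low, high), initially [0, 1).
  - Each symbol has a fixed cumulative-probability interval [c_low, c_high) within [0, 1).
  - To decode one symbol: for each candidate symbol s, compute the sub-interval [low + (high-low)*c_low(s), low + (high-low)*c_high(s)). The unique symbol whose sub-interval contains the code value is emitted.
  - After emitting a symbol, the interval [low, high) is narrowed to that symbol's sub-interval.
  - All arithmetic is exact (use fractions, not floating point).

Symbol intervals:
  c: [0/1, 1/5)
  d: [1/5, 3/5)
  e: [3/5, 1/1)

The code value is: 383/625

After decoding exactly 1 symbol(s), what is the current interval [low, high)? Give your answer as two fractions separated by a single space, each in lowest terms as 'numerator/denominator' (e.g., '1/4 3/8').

Step 1: interval [0/1, 1/1), width = 1/1 - 0/1 = 1/1
  'c': [0/1 + 1/1*0/1, 0/1 + 1/1*1/5) = [0/1, 1/5)
  'd': [0/1 + 1/1*1/5, 0/1 + 1/1*3/5) = [1/5, 3/5)
  'e': [0/1 + 1/1*3/5, 0/1 + 1/1*1/1) = [3/5, 1/1) <- contains code 383/625
  emit 'e', narrow to [3/5, 1/1)

Answer: 3/5 1/1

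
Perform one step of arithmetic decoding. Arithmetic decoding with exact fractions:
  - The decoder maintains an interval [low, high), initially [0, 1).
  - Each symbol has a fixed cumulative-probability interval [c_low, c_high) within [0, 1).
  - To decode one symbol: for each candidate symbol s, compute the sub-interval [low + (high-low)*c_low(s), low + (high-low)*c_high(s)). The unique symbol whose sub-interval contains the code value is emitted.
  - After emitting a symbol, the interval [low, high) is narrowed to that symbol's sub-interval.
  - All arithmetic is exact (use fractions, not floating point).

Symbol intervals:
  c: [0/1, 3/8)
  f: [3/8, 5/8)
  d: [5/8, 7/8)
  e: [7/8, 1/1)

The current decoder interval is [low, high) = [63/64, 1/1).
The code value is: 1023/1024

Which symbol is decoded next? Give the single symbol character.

Answer: e

Derivation:
Interval width = high − low = 1/1 − 63/64 = 1/64
Scaled code = (code − low) / width = (1023/1024 − 63/64) / 1/64 = 15/16
  c: [0/1, 3/8) 
  f: [3/8, 5/8) 
  d: [5/8, 7/8) 
  e: [7/8, 1/1) ← scaled code falls here ✓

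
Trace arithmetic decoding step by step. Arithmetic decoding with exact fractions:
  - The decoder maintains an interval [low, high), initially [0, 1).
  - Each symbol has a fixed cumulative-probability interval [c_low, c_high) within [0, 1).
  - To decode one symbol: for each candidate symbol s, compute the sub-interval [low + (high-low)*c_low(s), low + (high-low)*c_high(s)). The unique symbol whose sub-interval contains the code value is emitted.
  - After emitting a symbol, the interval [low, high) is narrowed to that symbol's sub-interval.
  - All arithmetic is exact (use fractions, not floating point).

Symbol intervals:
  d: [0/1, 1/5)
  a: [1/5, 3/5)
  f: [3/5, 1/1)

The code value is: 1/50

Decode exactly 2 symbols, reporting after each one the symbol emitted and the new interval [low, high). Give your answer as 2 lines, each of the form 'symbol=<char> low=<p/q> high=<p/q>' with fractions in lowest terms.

Step 1: interval [0/1, 1/1), width = 1/1 - 0/1 = 1/1
  'd': [0/1 + 1/1*0/1, 0/1 + 1/1*1/5) = [0/1, 1/5) <- contains code 1/50
  'a': [0/1 + 1/1*1/5, 0/1 + 1/1*3/5) = [1/5, 3/5)
  'f': [0/1 + 1/1*3/5, 0/1 + 1/1*1/1) = [3/5, 1/1)
  emit 'd', narrow to [0/1, 1/5)
Step 2: interval [0/1, 1/5), width = 1/5 - 0/1 = 1/5
  'd': [0/1 + 1/5*0/1, 0/1 + 1/5*1/5) = [0/1, 1/25) <- contains code 1/50
  'a': [0/1 + 1/5*1/5, 0/1 + 1/5*3/5) = [1/25, 3/25)
  'f': [0/1 + 1/5*3/5, 0/1 + 1/5*1/1) = [3/25, 1/5)
  emit 'd', narrow to [0/1, 1/25)

Answer: symbol=d low=0/1 high=1/5
symbol=d low=0/1 high=1/25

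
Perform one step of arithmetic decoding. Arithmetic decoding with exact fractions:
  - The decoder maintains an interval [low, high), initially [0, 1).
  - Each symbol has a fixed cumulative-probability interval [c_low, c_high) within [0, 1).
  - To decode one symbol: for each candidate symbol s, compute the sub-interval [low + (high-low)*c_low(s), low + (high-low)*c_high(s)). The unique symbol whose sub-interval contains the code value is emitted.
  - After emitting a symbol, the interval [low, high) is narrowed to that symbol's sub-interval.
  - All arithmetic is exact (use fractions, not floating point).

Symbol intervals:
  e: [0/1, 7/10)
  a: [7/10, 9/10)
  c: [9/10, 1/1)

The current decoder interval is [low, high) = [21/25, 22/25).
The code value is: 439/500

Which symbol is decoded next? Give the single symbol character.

Interval width = high − low = 22/25 − 21/25 = 1/25
Scaled code = (code − low) / width = (439/500 − 21/25) / 1/25 = 19/20
  e: [0/1, 7/10) 
  a: [7/10, 9/10) 
  c: [9/10, 1/1) ← scaled code falls here ✓

Answer: c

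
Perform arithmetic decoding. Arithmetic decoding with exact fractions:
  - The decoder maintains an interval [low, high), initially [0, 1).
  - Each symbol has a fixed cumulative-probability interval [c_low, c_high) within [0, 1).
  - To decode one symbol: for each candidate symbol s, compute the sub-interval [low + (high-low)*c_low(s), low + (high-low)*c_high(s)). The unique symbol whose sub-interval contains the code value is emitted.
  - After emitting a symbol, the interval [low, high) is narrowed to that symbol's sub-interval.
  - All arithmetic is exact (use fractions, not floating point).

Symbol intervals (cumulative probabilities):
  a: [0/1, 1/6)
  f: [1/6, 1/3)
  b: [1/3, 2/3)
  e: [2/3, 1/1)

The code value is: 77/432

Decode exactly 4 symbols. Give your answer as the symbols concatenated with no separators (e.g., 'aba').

Step 1: interval [0/1, 1/1), width = 1/1 - 0/1 = 1/1
  'a': [0/1 + 1/1*0/1, 0/1 + 1/1*1/6) = [0/1, 1/6)
  'f': [0/1 + 1/1*1/6, 0/1 + 1/1*1/3) = [1/6, 1/3) <- contains code 77/432
  'b': [0/1 + 1/1*1/3, 0/1 + 1/1*2/3) = [1/3, 2/3)
  'e': [0/1 + 1/1*2/3, 0/1 + 1/1*1/1) = [2/3, 1/1)
  emit 'f', narrow to [1/6, 1/3)
Step 2: interval [1/6, 1/3), width = 1/3 - 1/6 = 1/6
  'a': [1/6 + 1/6*0/1, 1/6 + 1/6*1/6) = [1/6, 7/36) <- contains code 77/432
  'f': [1/6 + 1/6*1/6, 1/6 + 1/6*1/3) = [7/36, 2/9)
  'b': [1/6 + 1/6*1/3, 1/6 + 1/6*2/3) = [2/9, 5/18)
  'e': [1/6 + 1/6*2/3, 1/6 + 1/6*1/1) = [5/18, 1/3)
  emit 'a', narrow to [1/6, 7/36)
Step 3: interval [1/6, 7/36), width = 7/36 - 1/6 = 1/36
  'a': [1/6 + 1/36*0/1, 1/6 + 1/36*1/6) = [1/6, 37/216)
  'f': [1/6 + 1/36*1/6, 1/6 + 1/36*1/3) = [37/216, 19/108)
  'b': [1/6 + 1/36*1/3, 1/6 + 1/36*2/3) = [19/108, 5/27) <- contains code 77/432
  'e': [1/6 + 1/36*2/3, 1/6 + 1/36*1/1) = [5/27, 7/36)
  emit 'b', narrow to [19/108, 5/27)
Step 4: interval [19/108, 5/27), width = 5/27 - 19/108 = 1/108
  'a': [19/108 + 1/108*0/1, 19/108 + 1/108*1/6) = [19/108, 115/648)
  'f': [19/108 + 1/108*1/6, 19/108 + 1/108*1/3) = [115/648, 29/162) <- contains code 77/432
  'b': [19/108 + 1/108*1/3, 19/108 + 1/108*2/3) = [29/162, 59/324)
  'e': [19/108 + 1/108*2/3, 19/108 + 1/108*1/1) = [59/324, 5/27)
  emit 'f', narrow to [115/648, 29/162)

Answer: fabf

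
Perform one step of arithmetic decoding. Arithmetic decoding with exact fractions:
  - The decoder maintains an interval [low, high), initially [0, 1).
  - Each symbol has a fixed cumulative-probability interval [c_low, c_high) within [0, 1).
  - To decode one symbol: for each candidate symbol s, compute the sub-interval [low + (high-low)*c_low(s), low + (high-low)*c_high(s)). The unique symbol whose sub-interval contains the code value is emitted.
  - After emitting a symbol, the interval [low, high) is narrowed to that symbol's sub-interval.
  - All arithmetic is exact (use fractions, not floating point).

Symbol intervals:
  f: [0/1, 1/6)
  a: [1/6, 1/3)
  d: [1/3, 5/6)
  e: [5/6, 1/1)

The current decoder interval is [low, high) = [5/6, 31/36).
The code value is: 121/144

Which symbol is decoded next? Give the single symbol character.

Interval width = high − low = 31/36 − 5/6 = 1/36
Scaled code = (code − low) / width = (121/144 − 5/6) / 1/36 = 1/4
  f: [0/1, 1/6) 
  a: [1/6, 1/3) ← scaled code falls here ✓
  d: [1/3, 5/6) 
  e: [5/6, 1/1) 

Answer: a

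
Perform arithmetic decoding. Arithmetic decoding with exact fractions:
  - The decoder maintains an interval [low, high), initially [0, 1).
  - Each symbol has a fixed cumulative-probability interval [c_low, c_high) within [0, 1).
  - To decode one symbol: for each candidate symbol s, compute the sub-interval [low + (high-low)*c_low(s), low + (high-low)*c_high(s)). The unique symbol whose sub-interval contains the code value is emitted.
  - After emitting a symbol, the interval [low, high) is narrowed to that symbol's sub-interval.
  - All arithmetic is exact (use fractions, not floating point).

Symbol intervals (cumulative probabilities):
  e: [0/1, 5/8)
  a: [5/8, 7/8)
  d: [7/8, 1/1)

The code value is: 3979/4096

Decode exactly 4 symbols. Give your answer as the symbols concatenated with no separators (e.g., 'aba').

Step 1: interval [0/1, 1/1), width = 1/1 - 0/1 = 1/1
  'e': [0/1 + 1/1*0/1, 0/1 + 1/1*5/8) = [0/1, 5/8)
  'a': [0/1 + 1/1*5/8, 0/1 + 1/1*7/8) = [5/8, 7/8)
  'd': [0/1 + 1/1*7/8, 0/1 + 1/1*1/1) = [7/8, 1/1) <- contains code 3979/4096
  emit 'd', narrow to [7/8, 1/1)
Step 2: interval [7/8, 1/1), width = 1/1 - 7/8 = 1/8
  'e': [7/8 + 1/8*0/1, 7/8 + 1/8*5/8) = [7/8, 61/64)
  'a': [7/8 + 1/8*5/8, 7/8 + 1/8*7/8) = [61/64, 63/64) <- contains code 3979/4096
  'd': [7/8 + 1/8*7/8, 7/8 + 1/8*1/1) = [63/64, 1/1)
  emit 'a', narrow to [61/64, 63/64)
Step 3: interval [61/64, 63/64), width = 63/64 - 61/64 = 1/32
  'e': [61/64 + 1/32*0/1, 61/64 + 1/32*5/8) = [61/64, 249/256) <- contains code 3979/4096
  'a': [61/64 + 1/32*5/8, 61/64 + 1/32*7/8) = [249/256, 251/256)
  'd': [61/64 + 1/32*7/8, 61/64 + 1/32*1/1) = [251/256, 63/64)
  emit 'e', narrow to [61/64, 249/256)
Step 4: interval [61/64, 249/256), width = 249/256 - 61/64 = 5/256
  'e': [61/64 + 5/256*0/1, 61/64 + 5/256*5/8) = [61/64, 1977/2048)
  'a': [61/64 + 5/256*5/8, 61/64 + 5/256*7/8) = [1977/2048, 1987/2048)
  'd': [61/64 + 5/256*7/8, 61/64 + 5/256*1/1) = [1987/2048, 249/256) <- contains code 3979/4096
  emit 'd', narrow to [1987/2048, 249/256)

Answer: daed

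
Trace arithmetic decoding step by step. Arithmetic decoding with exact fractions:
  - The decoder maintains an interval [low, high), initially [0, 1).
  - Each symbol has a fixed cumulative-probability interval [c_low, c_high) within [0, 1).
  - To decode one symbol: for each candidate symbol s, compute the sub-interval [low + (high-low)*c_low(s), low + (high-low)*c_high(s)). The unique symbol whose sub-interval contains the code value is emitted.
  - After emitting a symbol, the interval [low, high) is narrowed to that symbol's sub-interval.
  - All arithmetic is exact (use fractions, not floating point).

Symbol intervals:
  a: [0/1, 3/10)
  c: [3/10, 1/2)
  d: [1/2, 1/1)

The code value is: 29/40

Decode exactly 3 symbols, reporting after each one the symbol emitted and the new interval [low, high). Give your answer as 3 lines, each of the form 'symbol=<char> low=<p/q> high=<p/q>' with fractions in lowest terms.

Step 1: interval [0/1, 1/1), width = 1/1 - 0/1 = 1/1
  'a': [0/1 + 1/1*0/1, 0/1 + 1/1*3/10) = [0/1, 3/10)
  'c': [0/1 + 1/1*3/10, 0/1 + 1/1*1/2) = [3/10, 1/2)
  'd': [0/1 + 1/1*1/2, 0/1 + 1/1*1/1) = [1/2, 1/1) <- contains code 29/40
  emit 'd', narrow to [1/2, 1/1)
Step 2: interval [1/2, 1/1), width = 1/1 - 1/2 = 1/2
  'a': [1/2 + 1/2*0/1, 1/2 + 1/2*3/10) = [1/2, 13/20)
  'c': [1/2 + 1/2*3/10, 1/2 + 1/2*1/2) = [13/20, 3/4) <- contains code 29/40
  'd': [1/2 + 1/2*1/2, 1/2 + 1/2*1/1) = [3/4, 1/1)
  emit 'c', narrow to [13/20, 3/4)
Step 3: interval [13/20, 3/4), width = 3/4 - 13/20 = 1/10
  'a': [13/20 + 1/10*0/1, 13/20 + 1/10*3/10) = [13/20, 17/25)
  'c': [13/20 + 1/10*3/10, 13/20 + 1/10*1/2) = [17/25, 7/10)
  'd': [13/20 + 1/10*1/2, 13/20 + 1/10*1/1) = [7/10, 3/4) <- contains code 29/40
  emit 'd', narrow to [7/10, 3/4)

Answer: symbol=d low=1/2 high=1/1
symbol=c low=13/20 high=3/4
symbol=d low=7/10 high=3/4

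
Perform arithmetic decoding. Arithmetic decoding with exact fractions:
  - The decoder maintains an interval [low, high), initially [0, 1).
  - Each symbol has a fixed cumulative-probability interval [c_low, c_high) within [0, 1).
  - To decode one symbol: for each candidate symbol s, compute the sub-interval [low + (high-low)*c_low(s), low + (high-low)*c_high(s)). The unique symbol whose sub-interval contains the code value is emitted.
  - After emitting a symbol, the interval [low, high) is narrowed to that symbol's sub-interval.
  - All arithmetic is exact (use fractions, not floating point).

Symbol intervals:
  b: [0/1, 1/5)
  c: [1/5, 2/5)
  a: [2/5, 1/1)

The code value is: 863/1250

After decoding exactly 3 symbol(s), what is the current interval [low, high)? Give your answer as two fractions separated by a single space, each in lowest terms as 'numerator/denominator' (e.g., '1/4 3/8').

Answer: 16/25 89/125

Derivation:
Step 1: interval [0/1, 1/1), width = 1/1 - 0/1 = 1/1
  'b': [0/1 + 1/1*0/1, 0/1 + 1/1*1/5) = [0/1, 1/5)
  'c': [0/1 + 1/1*1/5, 0/1 + 1/1*2/5) = [1/5, 2/5)
  'a': [0/1 + 1/1*2/5, 0/1 + 1/1*1/1) = [2/5, 1/1) <- contains code 863/1250
  emit 'a', narrow to [2/5, 1/1)
Step 2: interval [2/5, 1/1), width = 1/1 - 2/5 = 3/5
  'b': [2/5 + 3/5*0/1, 2/5 + 3/5*1/5) = [2/5, 13/25)
  'c': [2/5 + 3/5*1/5, 2/5 + 3/5*2/5) = [13/25, 16/25)
  'a': [2/5 + 3/5*2/5, 2/5 + 3/5*1/1) = [16/25, 1/1) <- contains code 863/1250
  emit 'a', narrow to [16/25, 1/1)
Step 3: interval [16/25, 1/1), width = 1/1 - 16/25 = 9/25
  'b': [16/25 + 9/25*0/1, 16/25 + 9/25*1/5) = [16/25, 89/125) <- contains code 863/1250
  'c': [16/25 + 9/25*1/5, 16/25 + 9/25*2/5) = [89/125, 98/125)
  'a': [16/25 + 9/25*2/5, 16/25 + 9/25*1/1) = [98/125, 1/1)
  emit 'b', narrow to [16/25, 89/125)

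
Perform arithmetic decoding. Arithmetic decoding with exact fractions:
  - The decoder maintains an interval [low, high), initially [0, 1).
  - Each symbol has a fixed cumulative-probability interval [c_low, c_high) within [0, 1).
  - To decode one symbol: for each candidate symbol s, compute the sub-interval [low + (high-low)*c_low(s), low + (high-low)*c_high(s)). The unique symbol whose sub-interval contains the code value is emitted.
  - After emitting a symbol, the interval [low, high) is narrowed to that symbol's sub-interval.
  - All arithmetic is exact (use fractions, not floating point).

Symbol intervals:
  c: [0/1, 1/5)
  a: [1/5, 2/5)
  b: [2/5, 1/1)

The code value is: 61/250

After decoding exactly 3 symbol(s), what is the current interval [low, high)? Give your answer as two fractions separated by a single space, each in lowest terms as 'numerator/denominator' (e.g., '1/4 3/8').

Step 1: interval [0/1, 1/1), width = 1/1 - 0/1 = 1/1
  'c': [0/1 + 1/1*0/1, 0/1 + 1/1*1/5) = [0/1, 1/5)
  'a': [0/1 + 1/1*1/5, 0/1 + 1/1*2/5) = [1/5, 2/5) <- contains code 61/250
  'b': [0/1 + 1/1*2/5, 0/1 + 1/1*1/1) = [2/5, 1/1)
  emit 'a', narrow to [1/5, 2/5)
Step 2: interval [1/5, 2/5), width = 2/5 - 1/5 = 1/5
  'c': [1/5 + 1/5*0/1, 1/5 + 1/5*1/5) = [1/5, 6/25)
  'a': [1/5 + 1/5*1/5, 1/5 + 1/5*2/5) = [6/25, 7/25) <- contains code 61/250
  'b': [1/5 + 1/5*2/5, 1/5 + 1/5*1/1) = [7/25, 2/5)
  emit 'a', narrow to [6/25, 7/25)
Step 3: interval [6/25, 7/25), width = 7/25 - 6/25 = 1/25
  'c': [6/25 + 1/25*0/1, 6/25 + 1/25*1/5) = [6/25, 31/125) <- contains code 61/250
  'a': [6/25 + 1/25*1/5, 6/25 + 1/25*2/5) = [31/125, 32/125)
  'b': [6/25 + 1/25*2/5, 6/25 + 1/25*1/1) = [32/125, 7/25)
  emit 'c', narrow to [6/25, 31/125)

Answer: 6/25 31/125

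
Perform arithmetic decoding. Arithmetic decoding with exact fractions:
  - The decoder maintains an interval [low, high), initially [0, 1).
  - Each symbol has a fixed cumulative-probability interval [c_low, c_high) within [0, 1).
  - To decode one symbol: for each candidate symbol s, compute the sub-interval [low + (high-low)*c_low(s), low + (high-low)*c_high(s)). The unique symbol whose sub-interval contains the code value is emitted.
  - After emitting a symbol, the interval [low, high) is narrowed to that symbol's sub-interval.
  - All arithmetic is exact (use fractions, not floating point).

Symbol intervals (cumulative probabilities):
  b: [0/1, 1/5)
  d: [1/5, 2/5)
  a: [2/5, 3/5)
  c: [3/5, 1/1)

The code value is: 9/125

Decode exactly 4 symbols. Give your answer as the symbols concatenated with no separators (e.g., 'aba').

Answer: bdca

Derivation:
Step 1: interval [0/1, 1/1), width = 1/1 - 0/1 = 1/1
  'b': [0/1 + 1/1*0/1, 0/1 + 1/1*1/5) = [0/1, 1/5) <- contains code 9/125
  'd': [0/1 + 1/1*1/5, 0/1 + 1/1*2/5) = [1/5, 2/5)
  'a': [0/1 + 1/1*2/5, 0/1 + 1/1*3/5) = [2/5, 3/5)
  'c': [0/1 + 1/1*3/5, 0/1 + 1/1*1/1) = [3/5, 1/1)
  emit 'b', narrow to [0/1, 1/5)
Step 2: interval [0/1, 1/5), width = 1/5 - 0/1 = 1/5
  'b': [0/1 + 1/5*0/1, 0/1 + 1/5*1/5) = [0/1, 1/25)
  'd': [0/1 + 1/5*1/5, 0/1 + 1/5*2/5) = [1/25, 2/25) <- contains code 9/125
  'a': [0/1 + 1/5*2/5, 0/1 + 1/5*3/5) = [2/25, 3/25)
  'c': [0/1 + 1/5*3/5, 0/1 + 1/5*1/1) = [3/25, 1/5)
  emit 'd', narrow to [1/25, 2/25)
Step 3: interval [1/25, 2/25), width = 2/25 - 1/25 = 1/25
  'b': [1/25 + 1/25*0/1, 1/25 + 1/25*1/5) = [1/25, 6/125)
  'd': [1/25 + 1/25*1/5, 1/25 + 1/25*2/5) = [6/125, 7/125)
  'a': [1/25 + 1/25*2/5, 1/25 + 1/25*3/5) = [7/125, 8/125)
  'c': [1/25 + 1/25*3/5, 1/25 + 1/25*1/1) = [8/125, 2/25) <- contains code 9/125
  emit 'c', narrow to [8/125, 2/25)
Step 4: interval [8/125, 2/25), width = 2/25 - 8/125 = 2/125
  'b': [8/125 + 2/125*0/1, 8/125 + 2/125*1/5) = [8/125, 42/625)
  'd': [8/125 + 2/125*1/5, 8/125 + 2/125*2/5) = [42/625, 44/625)
  'a': [8/125 + 2/125*2/5, 8/125 + 2/125*3/5) = [44/625, 46/625) <- contains code 9/125
  'c': [8/125 + 2/125*3/5, 8/125 + 2/125*1/1) = [46/625, 2/25)
  emit 'a', narrow to [44/625, 46/625)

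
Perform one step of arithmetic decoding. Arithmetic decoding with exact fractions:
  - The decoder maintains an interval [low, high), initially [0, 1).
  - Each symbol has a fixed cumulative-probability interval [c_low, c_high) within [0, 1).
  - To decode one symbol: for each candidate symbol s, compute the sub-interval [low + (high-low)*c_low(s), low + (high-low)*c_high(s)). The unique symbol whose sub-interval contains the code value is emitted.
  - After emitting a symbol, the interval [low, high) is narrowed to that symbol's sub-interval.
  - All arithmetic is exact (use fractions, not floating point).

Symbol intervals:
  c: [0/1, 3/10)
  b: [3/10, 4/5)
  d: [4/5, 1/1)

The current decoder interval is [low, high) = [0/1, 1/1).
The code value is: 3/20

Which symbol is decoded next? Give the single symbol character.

Answer: c

Derivation:
Interval width = high − low = 1/1 − 0/1 = 1/1
Scaled code = (code − low) / width = (3/20 − 0/1) / 1/1 = 3/20
  c: [0/1, 3/10) ← scaled code falls here ✓
  b: [3/10, 4/5) 
  d: [4/5, 1/1) 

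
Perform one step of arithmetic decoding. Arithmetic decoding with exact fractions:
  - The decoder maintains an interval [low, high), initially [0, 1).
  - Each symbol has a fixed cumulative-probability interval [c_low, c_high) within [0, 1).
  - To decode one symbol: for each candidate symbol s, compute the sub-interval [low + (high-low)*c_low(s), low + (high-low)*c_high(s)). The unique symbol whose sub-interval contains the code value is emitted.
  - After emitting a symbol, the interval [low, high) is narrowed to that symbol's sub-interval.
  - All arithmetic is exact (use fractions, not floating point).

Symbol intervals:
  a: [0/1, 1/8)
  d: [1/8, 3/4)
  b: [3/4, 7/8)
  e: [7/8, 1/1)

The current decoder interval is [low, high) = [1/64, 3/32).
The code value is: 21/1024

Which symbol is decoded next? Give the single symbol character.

Answer: a

Derivation:
Interval width = high − low = 3/32 − 1/64 = 5/64
Scaled code = (code − low) / width = (21/1024 − 1/64) / 5/64 = 1/16
  a: [0/1, 1/8) ← scaled code falls here ✓
  d: [1/8, 3/4) 
  b: [3/4, 7/8) 
  e: [7/8, 1/1) 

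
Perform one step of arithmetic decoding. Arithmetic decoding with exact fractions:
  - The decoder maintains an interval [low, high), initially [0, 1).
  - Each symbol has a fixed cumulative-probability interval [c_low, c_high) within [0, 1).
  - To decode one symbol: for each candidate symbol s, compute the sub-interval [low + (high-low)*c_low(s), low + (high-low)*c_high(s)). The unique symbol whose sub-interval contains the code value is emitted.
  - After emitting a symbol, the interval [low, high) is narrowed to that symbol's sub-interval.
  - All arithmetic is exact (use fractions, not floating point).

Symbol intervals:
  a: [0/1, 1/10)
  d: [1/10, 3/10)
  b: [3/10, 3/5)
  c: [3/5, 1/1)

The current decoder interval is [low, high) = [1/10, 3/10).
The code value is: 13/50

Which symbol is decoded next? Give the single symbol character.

Answer: c

Derivation:
Interval width = high − low = 3/10 − 1/10 = 1/5
Scaled code = (code − low) / width = (13/50 − 1/10) / 1/5 = 4/5
  a: [0/1, 1/10) 
  d: [1/10, 3/10) 
  b: [3/10, 3/5) 
  c: [3/5, 1/1) ← scaled code falls here ✓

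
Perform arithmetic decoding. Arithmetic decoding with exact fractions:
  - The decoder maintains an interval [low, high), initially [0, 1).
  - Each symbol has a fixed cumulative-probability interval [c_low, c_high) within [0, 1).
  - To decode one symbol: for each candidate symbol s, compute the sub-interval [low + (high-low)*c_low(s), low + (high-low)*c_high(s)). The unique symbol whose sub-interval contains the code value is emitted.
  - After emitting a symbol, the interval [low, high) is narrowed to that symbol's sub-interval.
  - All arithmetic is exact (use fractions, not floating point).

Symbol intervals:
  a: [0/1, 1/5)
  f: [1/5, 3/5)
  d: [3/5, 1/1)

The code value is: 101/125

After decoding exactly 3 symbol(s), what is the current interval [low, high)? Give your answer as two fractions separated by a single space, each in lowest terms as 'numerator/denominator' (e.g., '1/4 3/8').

Answer: 97/125 21/25

Derivation:
Step 1: interval [0/1, 1/1), width = 1/1 - 0/1 = 1/1
  'a': [0/1 + 1/1*0/1, 0/1 + 1/1*1/5) = [0/1, 1/5)
  'f': [0/1 + 1/1*1/5, 0/1 + 1/1*3/5) = [1/5, 3/5)
  'd': [0/1 + 1/1*3/5, 0/1 + 1/1*1/1) = [3/5, 1/1) <- contains code 101/125
  emit 'd', narrow to [3/5, 1/1)
Step 2: interval [3/5, 1/1), width = 1/1 - 3/5 = 2/5
  'a': [3/5 + 2/5*0/1, 3/5 + 2/5*1/5) = [3/5, 17/25)
  'f': [3/5 + 2/5*1/5, 3/5 + 2/5*3/5) = [17/25, 21/25) <- contains code 101/125
  'd': [3/5 + 2/5*3/5, 3/5 + 2/5*1/1) = [21/25, 1/1)
  emit 'f', narrow to [17/25, 21/25)
Step 3: interval [17/25, 21/25), width = 21/25 - 17/25 = 4/25
  'a': [17/25 + 4/25*0/1, 17/25 + 4/25*1/5) = [17/25, 89/125)
  'f': [17/25 + 4/25*1/5, 17/25 + 4/25*3/5) = [89/125, 97/125)
  'd': [17/25 + 4/25*3/5, 17/25 + 4/25*1/1) = [97/125, 21/25) <- contains code 101/125
  emit 'd', narrow to [97/125, 21/25)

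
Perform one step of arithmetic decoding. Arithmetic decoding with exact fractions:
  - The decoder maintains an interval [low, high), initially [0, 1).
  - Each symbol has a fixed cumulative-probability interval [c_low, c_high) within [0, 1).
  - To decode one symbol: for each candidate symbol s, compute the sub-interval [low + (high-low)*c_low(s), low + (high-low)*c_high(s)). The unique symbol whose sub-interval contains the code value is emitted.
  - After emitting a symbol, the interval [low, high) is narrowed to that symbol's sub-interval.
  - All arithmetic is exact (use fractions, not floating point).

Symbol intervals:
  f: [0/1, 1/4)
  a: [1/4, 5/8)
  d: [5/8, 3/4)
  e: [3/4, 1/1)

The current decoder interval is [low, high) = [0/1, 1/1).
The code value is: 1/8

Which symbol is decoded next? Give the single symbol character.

Interval width = high − low = 1/1 − 0/1 = 1/1
Scaled code = (code − low) / width = (1/8 − 0/1) / 1/1 = 1/8
  f: [0/1, 1/4) ← scaled code falls here ✓
  a: [1/4, 5/8) 
  d: [5/8, 3/4) 
  e: [3/4, 1/1) 

Answer: f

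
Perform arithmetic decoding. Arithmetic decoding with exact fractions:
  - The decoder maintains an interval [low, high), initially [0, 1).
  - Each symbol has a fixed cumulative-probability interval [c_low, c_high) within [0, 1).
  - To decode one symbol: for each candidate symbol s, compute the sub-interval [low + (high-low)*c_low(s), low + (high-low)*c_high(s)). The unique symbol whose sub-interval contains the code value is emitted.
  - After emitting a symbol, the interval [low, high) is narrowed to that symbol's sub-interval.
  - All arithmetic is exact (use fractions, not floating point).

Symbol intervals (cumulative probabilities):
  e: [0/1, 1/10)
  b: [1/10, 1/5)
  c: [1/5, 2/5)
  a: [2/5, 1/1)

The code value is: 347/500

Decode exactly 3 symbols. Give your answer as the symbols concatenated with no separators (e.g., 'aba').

Answer: aab

Derivation:
Step 1: interval [0/1, 1/1), width = 1/1 - 0/1 = 1/1
  'e': [0/1 + 1/1*0/1, 0/1 + 1/1*1/10) = [0/1, 1/10)
  'b': [0/1 + 1/1*1/10, 0/1 + 1/1*1/5) = [1/10, 1/5)
  'c': [0/1 + 1/1*1/5, 0/1 + 1/1*2/5) = [1/5, 2/5)
  'a': [0/1 + 1/1*2/5, 0/1 + 1/1*1/1) = [2/5, 1/1) <- contains code 347/500
  emit 'a', narrow to [2/5, 1/1)
Step 2: interval [2/5, 1/1), width = 1/1 - 2/5 = 3/5
  'e': [2/5 + 3/5*0/1, 2/5 + 3/5*1/10) = [2/5, 23/50)
  'b': [2/5 + 3/5*1/10, 2/5 + 3/5*1/5) = [23/50, 13/25)
  'c': [2/5 + 3/5*1/5, 2/5 + 3/5*2/5) = [13/25, 16/25)
  'a': [2/5 + 3/5*2/5, 2/5 + 3/5*1/1) = [16/25, 1/1) <- contains code 347/500
  emit 'a', narrow to [16/25, 1/1)
Step 3: interval [16/25, 1/1), width = 1/1 - 16/25 = 9/25
  'e': [16/25 + 9/25*0/1, 16/25 + 9/25*1/10) = [16/25, 169/250)
  'b': [16/25 + 9/25*1/10, 16/25 + 9/25*1/5) = [169/250, 89/125) <- contains code 347/500
  'c': [16/25 + 9/25*1/5, 16/25 + 9/25*2/5) = [89/125, 98/125)
  'a': [16/25 + 9/25*2/5, 16/25 + 9/25*1/1) = [98/125, 1/1)
  emit 'b', narrow to [169/250, 89/125)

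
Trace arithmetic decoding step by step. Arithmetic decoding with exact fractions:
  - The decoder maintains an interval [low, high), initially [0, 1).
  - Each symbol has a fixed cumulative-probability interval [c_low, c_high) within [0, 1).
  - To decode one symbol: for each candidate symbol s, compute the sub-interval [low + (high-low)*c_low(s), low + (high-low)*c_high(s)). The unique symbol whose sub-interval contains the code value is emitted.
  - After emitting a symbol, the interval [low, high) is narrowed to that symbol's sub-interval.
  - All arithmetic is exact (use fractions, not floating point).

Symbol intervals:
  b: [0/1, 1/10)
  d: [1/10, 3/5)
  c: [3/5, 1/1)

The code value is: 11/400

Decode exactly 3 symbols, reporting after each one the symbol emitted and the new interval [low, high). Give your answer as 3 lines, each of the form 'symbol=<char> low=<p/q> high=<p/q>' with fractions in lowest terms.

Answer: symbol=b low=0/1 high=1/10
symbol=d low=1/100 high=3/50
symbol=d low=3/200 high=1/25

Derivation:
Step 1: interval [0/1, 1/1), width = 1/1 - 0/1 = 1/1
  'b': [0/1 + 1/1*0/1, 0/1 + 1/1*1/10) = [0/1, 1/10) <- contains code 11/400
  'd': [0/1 + 1/1*1/10, 0/1 + 1/1*3/5) = [1/10, 3/5)
  'c': [0/1 + 1/1*3/5, 0/1 + 1/1*1/1) = [3/5, 1/1)
  emit 'b', narrow to [0/1, 1/10)
Step 2: interval [0/1, 1/10), width = 1/10 - 0/1 = 1/10
  'b': [0/1 + 1/10*0/1, 0/1 + 1/10*1/10) = [0/1, 1/100)
  'd': [0/1 + 1/10*1/10, 0/1 + 1/10*3/5) = [1/100, 3/50) <- contains code 11/400
  'c': [0/1 + 1/10*3/5, 0/1 + 1/10*1/1) = [3/50, 1/10)
  emit 'd', narrow to [1/100, 3/50)
Step 3: interval [1/100, 3/50), width = 3/50 - 1/100 = 1/20
  'b': [1/100 + 1/20*0/1, 1/100 + 1/20*1/10) = [1/100, 3/200)
  'd': [1/100 + 1/20*1/10, 1/100 + 1/20*3/5) = [3/200, 1/25) <- contains code 11/400
  'c': [1/100 + 1/20*3/5, 1/100 + 1/20*1/1) = [1/25, 3/50)
  emit 'd', narrow to [3/200, 1/25)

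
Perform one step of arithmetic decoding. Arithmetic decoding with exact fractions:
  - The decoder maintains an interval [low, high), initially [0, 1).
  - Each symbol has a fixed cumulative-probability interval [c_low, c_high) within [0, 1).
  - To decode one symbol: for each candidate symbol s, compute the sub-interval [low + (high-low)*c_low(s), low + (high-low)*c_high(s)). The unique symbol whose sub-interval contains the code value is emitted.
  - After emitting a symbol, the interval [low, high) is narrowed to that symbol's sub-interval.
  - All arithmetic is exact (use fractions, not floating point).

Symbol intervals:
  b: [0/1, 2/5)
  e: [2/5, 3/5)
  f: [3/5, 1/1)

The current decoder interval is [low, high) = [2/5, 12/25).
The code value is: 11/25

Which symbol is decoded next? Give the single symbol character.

Interval width = high − low = 12/25 − 2/5 = 2/25
Scaled code = (code − low) / width = (11/25 − 2/5) / 2/25 = 1/2
  b: [0/1, 2/5) 
  e: [2/5, 3/5) ← scaled code falls here ✓
  f: [3/5, 1/1) 

Answer: e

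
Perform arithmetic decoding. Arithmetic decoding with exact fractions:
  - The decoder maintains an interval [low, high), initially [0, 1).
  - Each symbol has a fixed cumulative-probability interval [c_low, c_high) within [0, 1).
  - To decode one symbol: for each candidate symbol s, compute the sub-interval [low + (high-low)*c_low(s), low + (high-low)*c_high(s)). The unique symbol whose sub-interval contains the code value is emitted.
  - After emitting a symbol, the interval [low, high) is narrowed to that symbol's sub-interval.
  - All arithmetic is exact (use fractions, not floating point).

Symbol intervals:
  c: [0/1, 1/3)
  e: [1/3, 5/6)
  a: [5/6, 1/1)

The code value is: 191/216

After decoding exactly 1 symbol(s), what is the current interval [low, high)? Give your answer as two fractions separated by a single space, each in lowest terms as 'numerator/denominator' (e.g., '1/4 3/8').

Step 1: interval [0/1, 1/1), width = 1/1 - 0/1 = 1/1
  'c': [0/1 + 1/1*0/1, 0/1 + 1/1*1/3) = [0/1, 1/3)
  'e': [0/1 + 1/1*1/3, 0/1 + 1/1*5/6) = [1/3, 5/6)
  'a': [0/1 + 1/1*5/6, 0/1 + 1/1*1/1) = [5/6, 1/1) <- contains code 191/216
  emit 'a', narrow to [5/6, 1/1)

Answer: 5/6 1/1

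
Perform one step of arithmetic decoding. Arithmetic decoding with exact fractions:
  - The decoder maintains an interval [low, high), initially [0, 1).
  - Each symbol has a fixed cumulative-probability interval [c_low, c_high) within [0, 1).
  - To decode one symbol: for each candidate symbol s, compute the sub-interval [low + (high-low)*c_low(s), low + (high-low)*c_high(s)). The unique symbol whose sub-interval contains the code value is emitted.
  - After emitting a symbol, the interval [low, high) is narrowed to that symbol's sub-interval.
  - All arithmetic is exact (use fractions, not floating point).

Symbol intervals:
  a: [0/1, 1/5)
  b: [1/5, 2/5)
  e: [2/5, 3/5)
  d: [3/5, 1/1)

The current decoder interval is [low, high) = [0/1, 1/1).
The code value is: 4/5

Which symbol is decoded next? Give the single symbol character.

Interval width = high − low = 1/1 − 0/1 = 1/1
Scaled code = (code − low) / width = (4/5 − 0/1) / 1/1 = 4/5
  a: [0/1, 1/5) 
  b: [1/5, 2/5) 
  e: [2/5, 3/5) 
  d: [3/5, 1/1) ← scaled code falls here ✓

Answer: d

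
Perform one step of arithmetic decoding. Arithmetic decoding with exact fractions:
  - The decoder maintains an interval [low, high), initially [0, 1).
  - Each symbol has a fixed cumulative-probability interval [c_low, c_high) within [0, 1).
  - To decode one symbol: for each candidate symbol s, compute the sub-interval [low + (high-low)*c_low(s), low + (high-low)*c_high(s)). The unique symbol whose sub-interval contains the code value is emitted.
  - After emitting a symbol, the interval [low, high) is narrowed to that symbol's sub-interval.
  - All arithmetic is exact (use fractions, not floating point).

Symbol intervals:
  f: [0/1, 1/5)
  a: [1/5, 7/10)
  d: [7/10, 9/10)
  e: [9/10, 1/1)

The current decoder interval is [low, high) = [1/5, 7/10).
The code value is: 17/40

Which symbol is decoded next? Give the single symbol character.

Answer: a

Derivation:
Interval width = high − low = 7/10 − 1/5 = 1/2
Scaled code = (code − low) / width = (17/40 − 1/5) / 1/2 = 9/20
  f: [0/1, 1/5) 
  a: [1/5, 7/10) ← scaled code falls here ✓
  d: [7/10, 9/10) 
  e: [9/10, 1/1) 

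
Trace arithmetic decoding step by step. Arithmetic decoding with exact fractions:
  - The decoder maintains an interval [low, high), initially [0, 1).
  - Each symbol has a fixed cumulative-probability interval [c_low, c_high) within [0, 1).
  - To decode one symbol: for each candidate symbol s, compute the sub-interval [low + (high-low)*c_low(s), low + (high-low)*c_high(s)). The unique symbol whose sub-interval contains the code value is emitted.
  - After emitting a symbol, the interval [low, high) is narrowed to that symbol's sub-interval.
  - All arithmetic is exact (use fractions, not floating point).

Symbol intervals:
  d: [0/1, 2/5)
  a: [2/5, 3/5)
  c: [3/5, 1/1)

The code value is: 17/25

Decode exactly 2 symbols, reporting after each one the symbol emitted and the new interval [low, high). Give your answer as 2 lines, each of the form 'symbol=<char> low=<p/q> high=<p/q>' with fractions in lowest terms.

Step 1: interval [0/1, 1/1), width = 1/1 - 0/1 = 1/1
  'd': [0/1 + 1/1*0/1, 0/1 + 1/1*2/5) = [0/1, 2/5)
  'a': [0/1 + 1/1*2/5, 0/1 + 1/1*3/5) = [2/5, 3/5)
  'c': [0/1 + 1/1*3/5, 0/1 + 1/1*1/1) = [3/5, 1/1) <- contains code 17/25
  emit 'c', narrow to [3/5, 1/1)
Step 2: interval [3/5, 1/1), width = 1/1 - 3/5 = 2/5
  'd': [3/5 + 2/5*0/1, 3/5 + 2/5*2/5) = [3/5, 19/25) <- contains code 17/25
  'a': [3/5 + 2/5*2/5, 3/5 + 2/5*3/5) = [19/25, 21/25)
  'c': [3/5 + 2/5*3/5, 3/5 + 2/5*1/1) = [21/25, 1/1)
  emit 'd', narrow to [3/5, 19/25)

Answer: symbol=c low=3/5 high=1/1
symbol=d low=3/5 high=19/25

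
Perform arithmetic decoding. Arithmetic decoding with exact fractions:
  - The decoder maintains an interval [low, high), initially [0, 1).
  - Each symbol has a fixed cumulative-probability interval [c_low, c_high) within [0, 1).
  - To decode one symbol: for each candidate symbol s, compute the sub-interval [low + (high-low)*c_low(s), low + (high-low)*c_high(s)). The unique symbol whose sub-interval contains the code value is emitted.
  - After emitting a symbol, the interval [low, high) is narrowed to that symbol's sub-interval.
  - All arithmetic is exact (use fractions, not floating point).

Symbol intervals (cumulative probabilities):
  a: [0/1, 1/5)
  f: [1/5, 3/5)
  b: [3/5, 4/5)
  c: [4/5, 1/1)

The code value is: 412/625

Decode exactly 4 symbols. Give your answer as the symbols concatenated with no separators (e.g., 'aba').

Step 1: interval [0/1, 1/1), width = 1/1 - 0/1 = 1/1
  'a': [0/1 + 1/1*0/1, 0/1 + 1/1*1/5) = [0/1, 1/5)
  'f': [0/1 + 1/1*1/5, 0/1 + 1/1*3/5) = [1/5, 3/5)
  'b': [0/1 + 1/1*3/5, 0/1 + 1/1*4/5) = [3/5, 4/5) <- contains code 412/625
  'c': [0/1 + 1/1*4/5, 0/1 + 1/1*1/1) = [4/5, 1/1)
  emit 'b', narrow to [3/5, 4/5)
Step 2: interval [3/5, 4/5), width = 4/5 - 3/5 = 1/5
  'a': [3/5 + 1/5*0/1, 3/5 + 1/5*1/5) = [3/5, 16/25)
  'f': [3/5 + 1/5*1/5, 3/5 + 1/5*3/5) = [16/25, 18/25) <- contains code 412/625
  'b': [3/5 + 1/5*3/5, 3/5 + 1/5*4/5) = [18/25, 19/25)
  'c': [3/5 + 1/5*4/5, 3/5 + 1/5*1/1) = [19/25, 4/5)
  emit 'f', narrow to [16/25, 18/25)
Step 3: interval [16/25, 18/25), width = 18/25 - 16/25 = 2/25
  'a': [16/25 + 2/25*0/1, 16/25 + 2/25*1/5) = [16/25, 82/125)
  'f': [16/25 + 2/25*1/5, 16/25 + 2/25*3/5) = [82/125, 86/125) <- contains code 412/625
  'b': [16/25 + 2/25*3/5, 16/25 + 2/25*4/5) = [86/125, 88/125)
  'c': [16/25 + 2/25*4/5, 16/25 + 2/25*1/1) = [88/125, 18/25)
  emit 'f', narrow to [82/125, 86/125)
Step 4: interval [82/125, 86/125), width = 86/125 - 82/125 = 4/125
  'a': [82/125 + 4/125*0/1, 82/125 + 4/125*1/5) = [82/125, 414/625) <- contains code 412/625
  'f': [82/125 + 4/125*1/5, 82/125 + 4/125*3/5) = [414/625, 422/625)
  'b': [82/125 + 4/125*3/5, 82/125 + 4/125*4/5) = [422/625, 426/625)
  'c': [82/125 + 4/125*4/5, 82/125 + 4/125*1/1) = [426/625, 86/125)
  emit 'a', narrow to [82/125, 414/625)

Answer: bffa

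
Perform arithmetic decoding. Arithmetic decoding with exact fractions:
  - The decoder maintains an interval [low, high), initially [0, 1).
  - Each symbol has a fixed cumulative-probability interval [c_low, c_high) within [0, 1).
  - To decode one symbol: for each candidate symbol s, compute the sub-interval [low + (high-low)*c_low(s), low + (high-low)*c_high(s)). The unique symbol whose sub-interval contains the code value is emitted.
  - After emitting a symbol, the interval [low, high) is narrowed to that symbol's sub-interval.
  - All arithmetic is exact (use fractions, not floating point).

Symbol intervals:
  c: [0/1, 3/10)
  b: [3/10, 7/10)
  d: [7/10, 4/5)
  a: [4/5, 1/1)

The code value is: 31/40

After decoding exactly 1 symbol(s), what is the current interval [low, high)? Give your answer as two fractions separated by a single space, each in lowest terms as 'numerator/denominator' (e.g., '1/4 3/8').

Step 1: interval [0/1, 1/1), width = 1/1 - 0/1 = 1/1
  'c': [0/1 + 1/1*0/1, 0/1 + 1/1*3/10) = [0/1, 3/10)
  'b': [0/1 + 1/1*3/10, 0/1 + 1/1*7/10) = [3/10, 7/10)
  'd': [0/1 + 1/1*7/10, 0/1 + 1/1*4/5) = [7/10, 4/5) <- contains code 31/40
  'a': [0/1 + 1/1*4/5, 0/1 + 1/1*1/1) = [4/5, 1/1)
  emit 'd', narrow to [7/10, 4/5)

Answer: 7/10 4/5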